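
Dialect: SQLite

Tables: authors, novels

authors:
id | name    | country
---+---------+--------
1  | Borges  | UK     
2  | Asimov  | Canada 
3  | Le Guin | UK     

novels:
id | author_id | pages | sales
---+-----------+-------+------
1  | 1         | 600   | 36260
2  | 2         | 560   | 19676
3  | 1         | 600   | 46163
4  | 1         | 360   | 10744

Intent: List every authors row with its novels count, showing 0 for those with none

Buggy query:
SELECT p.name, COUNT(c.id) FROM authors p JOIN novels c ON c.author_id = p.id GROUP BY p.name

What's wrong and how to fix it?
Bug: An inner join excludes parents with zero children

Fix: Switch to LEFT JOIN to retain unmatched parent rows

Corrected query:
SELECT p.name, COUNT(c.id) FROM authors p LEFT JOIN novels c ON c.author_id = p.id GROUP BY p.name

Result:
name    | COUNT(c.id)
--------+------------
Asimov  | 1          
Borges  | 3          
Le Guin | 0          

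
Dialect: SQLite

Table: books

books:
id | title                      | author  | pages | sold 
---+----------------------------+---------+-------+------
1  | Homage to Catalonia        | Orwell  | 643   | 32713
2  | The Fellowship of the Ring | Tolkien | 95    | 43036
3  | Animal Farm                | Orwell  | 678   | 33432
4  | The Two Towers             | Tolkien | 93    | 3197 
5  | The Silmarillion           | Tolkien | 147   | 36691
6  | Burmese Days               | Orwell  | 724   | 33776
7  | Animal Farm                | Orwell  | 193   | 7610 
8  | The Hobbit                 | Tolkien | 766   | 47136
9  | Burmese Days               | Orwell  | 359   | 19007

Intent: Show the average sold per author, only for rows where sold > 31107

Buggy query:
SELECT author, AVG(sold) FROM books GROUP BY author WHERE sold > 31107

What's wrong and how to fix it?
Bug: Row-level WHERE must come before GROUP BY in the clause order

Fix: Place WHERE between FROM and GROUP BY

Corrected query:
SELECT author, AVG(sold) FROM books WHERE sold > 31107 GROUP BY author

Result:
author  | AVG(sold)   
--------+-------------
Orwell  | 33307       
Tolkien | 42287.666667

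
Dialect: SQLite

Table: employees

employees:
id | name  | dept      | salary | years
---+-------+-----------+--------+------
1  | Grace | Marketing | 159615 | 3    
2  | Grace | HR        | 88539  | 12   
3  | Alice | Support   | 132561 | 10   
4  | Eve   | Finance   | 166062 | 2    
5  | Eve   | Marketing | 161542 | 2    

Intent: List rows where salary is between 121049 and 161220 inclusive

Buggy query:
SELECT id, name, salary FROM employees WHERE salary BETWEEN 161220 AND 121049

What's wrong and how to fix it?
Bug: The bounds are reversed; BETWEEN a AND b requires a <= b to match anything

Fix: Swap the bounds so the smaller value comes first

Corrected query:
SELECT id, name, salary FROM employees WHERE salary BETWEEN 121049 AND 161220

Result:
id | name  | salary
---+-------+-------
1  | Grace | 159615
3  | Alice | 132561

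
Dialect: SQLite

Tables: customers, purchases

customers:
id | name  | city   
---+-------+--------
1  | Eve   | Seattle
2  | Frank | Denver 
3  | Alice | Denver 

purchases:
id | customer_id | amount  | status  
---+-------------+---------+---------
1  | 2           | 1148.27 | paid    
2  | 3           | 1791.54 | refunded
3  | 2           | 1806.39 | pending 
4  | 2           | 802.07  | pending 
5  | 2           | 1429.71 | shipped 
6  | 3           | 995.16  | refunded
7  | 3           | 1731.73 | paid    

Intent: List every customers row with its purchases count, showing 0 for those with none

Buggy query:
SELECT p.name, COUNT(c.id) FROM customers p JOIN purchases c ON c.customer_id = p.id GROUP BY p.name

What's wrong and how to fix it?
Bug: INNER JOIN drops customers rows that have no matching purchases rows

Fix: Use LEFT JOIN so parents without children still appear (COUNT(c.id) gives 0)

Corrected query:
SELECT p.name, COUNT(c.id) FROM customers p LEFT JOIN purchases c ON c.customer_id = p.id GROUP BY p.name

Result:
name  | COUNT(c.id)
------+------------
Alice | 3          
Eve   | 0          
Frank | 4          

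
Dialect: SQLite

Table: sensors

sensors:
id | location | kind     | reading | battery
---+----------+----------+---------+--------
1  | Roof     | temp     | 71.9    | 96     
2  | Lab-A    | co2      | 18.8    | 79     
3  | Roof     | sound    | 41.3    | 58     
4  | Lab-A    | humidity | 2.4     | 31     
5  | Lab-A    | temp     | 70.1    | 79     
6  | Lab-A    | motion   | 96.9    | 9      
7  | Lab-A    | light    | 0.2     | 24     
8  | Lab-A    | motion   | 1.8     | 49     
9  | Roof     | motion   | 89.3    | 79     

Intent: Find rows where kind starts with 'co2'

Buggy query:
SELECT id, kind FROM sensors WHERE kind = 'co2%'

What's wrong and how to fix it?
Bug: '=' compares the literal string including the % character; pattern matching needs LIKE

Fix: Replace '=' with LIKE so 'co2%' is treated as a pattern

Corrected query:
SELECT id, kind FROM sensors WHERE kind LIKE 'co2%'

Result:
id | kind
---+-----
2  | co2 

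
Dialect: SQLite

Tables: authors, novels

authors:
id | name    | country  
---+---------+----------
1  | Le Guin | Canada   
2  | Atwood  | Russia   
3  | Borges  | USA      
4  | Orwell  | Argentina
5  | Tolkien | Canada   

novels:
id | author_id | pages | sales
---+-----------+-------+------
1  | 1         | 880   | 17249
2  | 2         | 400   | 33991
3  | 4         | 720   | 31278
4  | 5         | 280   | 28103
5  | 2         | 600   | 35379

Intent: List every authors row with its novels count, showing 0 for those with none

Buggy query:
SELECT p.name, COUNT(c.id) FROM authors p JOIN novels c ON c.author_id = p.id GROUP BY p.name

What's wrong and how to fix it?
Bug: An inner join excludes parents with zero children

Fix: Switch to LEFT JOIN to retain unmatched parent rows

Corrected query:
SELECT p.name, COUNT(c.id) FROM authors p LEFT JOIN novels c ON c.author_id = p.id GROUP BY p.name

Result:
name    | COUNT(c.id)
--------+------------
Atwood  | 2          
Borges  | 0          
Le Guin | 1          
Orwell  | 1          
Tolkien | 1          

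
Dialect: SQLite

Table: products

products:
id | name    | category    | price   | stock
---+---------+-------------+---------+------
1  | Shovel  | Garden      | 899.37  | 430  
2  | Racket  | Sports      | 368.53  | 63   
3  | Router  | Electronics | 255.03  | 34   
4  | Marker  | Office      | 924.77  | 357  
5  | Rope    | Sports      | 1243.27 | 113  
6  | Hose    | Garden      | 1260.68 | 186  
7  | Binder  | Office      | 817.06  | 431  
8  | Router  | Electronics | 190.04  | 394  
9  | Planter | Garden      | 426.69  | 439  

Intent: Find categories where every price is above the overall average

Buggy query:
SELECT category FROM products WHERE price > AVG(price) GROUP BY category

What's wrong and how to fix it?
Bug: WHERE evaluates per row before aggregation, so AVG() is unavailable

Fix: Compute the overall average in a scalar subquery and compare each group's MIN against it in HAVING

Corrected query:
SELECT category FROM products GROUP BY category HAVING MIN(price) > (SELECT AVG(price) FROM products)

Result:
category
--------
Office  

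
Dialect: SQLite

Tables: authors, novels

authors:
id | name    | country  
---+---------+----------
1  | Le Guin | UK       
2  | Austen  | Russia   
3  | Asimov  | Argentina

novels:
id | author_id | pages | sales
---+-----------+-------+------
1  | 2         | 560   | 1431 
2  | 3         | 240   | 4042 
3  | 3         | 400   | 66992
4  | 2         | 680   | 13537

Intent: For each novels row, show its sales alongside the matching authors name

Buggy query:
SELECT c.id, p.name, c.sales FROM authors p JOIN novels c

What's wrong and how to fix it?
Bug: JOIN with no ON clause produces a cartesian product; every novels row pairs with every authors row

Fix: Specify the join condition linking the foreign key to the parent id

Corrected query:
SELECT c.id, p.name, c.sales FROM authors p JOIN novels c ON c.author_id = p.id

Result:
id | name   | sales
---+--------+------
1  | Austen | 1431 
2  | Asimov | 4042 
3  | Asimov | 66992
4  | Austen | 13537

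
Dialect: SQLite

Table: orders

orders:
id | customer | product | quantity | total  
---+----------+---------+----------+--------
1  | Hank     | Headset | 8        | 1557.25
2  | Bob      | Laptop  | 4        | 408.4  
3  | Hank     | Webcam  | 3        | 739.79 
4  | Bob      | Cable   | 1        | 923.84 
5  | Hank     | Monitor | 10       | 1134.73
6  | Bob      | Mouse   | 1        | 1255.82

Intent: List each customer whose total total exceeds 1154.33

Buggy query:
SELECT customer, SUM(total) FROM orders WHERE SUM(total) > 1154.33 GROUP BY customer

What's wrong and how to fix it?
Bug: WHERE runs before GROUP BY, so aggregates aren't available there

Fix: Use HAVING (which filters groups after aggregation) instead of WHERE

Corrected query:
SELECT customer, SUM(total) FROM orders GROUP BY customer HAVING SUM(total) > 1154.33

Result:
customer | SUM(total)
---------+-----------
Bob      | 2588.06   
Hank     | 3431.77   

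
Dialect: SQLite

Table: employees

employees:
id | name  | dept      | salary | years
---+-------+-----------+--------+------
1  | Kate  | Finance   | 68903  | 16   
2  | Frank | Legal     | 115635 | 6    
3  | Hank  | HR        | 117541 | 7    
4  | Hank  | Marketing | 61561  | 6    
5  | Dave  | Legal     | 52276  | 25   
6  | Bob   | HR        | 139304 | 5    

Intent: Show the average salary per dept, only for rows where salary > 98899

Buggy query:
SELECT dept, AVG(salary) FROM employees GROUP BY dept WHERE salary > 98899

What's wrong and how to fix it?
Bug: WHERE cannot follow GROUP BY

Fix: Place WHERE between FROM and GROUP BY

Corrected query:
SELECT dept, AVG(salary) FROM employees WHERE salary > 98899 GROUP BY dept

Result:
dept  | AVG(salary)
------+------------
HR    | 128422.5   
Legal | 115635     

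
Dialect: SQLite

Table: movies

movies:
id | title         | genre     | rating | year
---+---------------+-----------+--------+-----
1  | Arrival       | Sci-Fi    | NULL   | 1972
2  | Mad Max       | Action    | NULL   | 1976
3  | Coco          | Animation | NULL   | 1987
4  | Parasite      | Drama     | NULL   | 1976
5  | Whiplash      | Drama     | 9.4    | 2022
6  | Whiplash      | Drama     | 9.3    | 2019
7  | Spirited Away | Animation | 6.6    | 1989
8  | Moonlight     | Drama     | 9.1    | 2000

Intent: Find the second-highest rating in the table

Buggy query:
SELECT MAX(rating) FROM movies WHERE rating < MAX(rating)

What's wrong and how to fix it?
Bug: MAX(rating) on the right of the comparison is an aggregate-in-WHERE error

Fix: Put the inner MAX in a scalar subquery

Corrected query:
SELECT MAX(rating) FROM movies WHERE rating < (SELECT MAX(rating) FROM movies)

Result:
MAX(rating)
-----------
9.3        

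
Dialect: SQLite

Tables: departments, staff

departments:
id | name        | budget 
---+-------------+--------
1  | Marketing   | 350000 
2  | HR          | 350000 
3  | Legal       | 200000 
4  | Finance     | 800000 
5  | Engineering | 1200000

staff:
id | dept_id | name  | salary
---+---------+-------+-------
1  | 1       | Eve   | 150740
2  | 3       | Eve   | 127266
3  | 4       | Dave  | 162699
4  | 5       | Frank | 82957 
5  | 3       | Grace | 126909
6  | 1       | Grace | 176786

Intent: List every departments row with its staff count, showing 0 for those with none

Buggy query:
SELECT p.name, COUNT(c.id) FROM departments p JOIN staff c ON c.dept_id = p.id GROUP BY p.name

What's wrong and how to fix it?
Bug: INNER JOIN drops departments rows that have no matching staff rows

Fix: Switch to LEFT JOIN to retain unmatched parent rows

Corrected query:
SELECT p.name, COUNT(c.id) FROM departments p LEFT JOIN staff c ON c.dept_id = p.id GROUP BY p.name

Result:
name        | COUNT(c.id)
------------+------------
Engineering | 1          
Finance     | 1          
HR          | 0          
Legal       | 2          
Marketing   | 2          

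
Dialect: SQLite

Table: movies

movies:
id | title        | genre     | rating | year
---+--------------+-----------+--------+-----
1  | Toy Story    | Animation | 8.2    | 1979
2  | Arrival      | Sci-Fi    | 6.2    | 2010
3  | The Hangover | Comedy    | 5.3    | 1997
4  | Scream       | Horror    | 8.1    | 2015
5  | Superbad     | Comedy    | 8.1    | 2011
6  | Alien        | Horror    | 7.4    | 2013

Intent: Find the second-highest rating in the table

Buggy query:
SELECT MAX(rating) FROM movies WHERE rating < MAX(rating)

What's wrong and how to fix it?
Bug: The inner MAX is an aggregate inside WHERE, which is not allowed

Fix: Compute the overall MAX in a subquery, then take MAX of rows below it

Corrected query:
SELECT MAX(rating) FROM movies WHERE rating < (SELECT MAX(rating) FROM movies)

Result:
MAX(rating)
-----------
8.1        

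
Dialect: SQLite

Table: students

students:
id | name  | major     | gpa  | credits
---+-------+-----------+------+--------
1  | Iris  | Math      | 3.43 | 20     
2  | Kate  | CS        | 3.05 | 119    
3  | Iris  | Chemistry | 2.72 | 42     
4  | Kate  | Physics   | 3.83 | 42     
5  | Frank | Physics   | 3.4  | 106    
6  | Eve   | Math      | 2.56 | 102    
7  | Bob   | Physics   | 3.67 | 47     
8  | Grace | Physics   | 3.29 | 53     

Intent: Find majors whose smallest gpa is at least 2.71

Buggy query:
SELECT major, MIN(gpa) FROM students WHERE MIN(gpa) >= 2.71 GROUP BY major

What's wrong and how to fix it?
Bug: Aggregates like MIN are computed per group after WHERE runs

Fix: Replace WHERE with HAVING after the GROUP BY

Corrected query:
SELECT major, MIN(gpa) FROM students GROUP BY major HAVING MIN(gpa) >= 2.71

Result:
major     | MIN(gpa)
----------+---------
CS        | 3.05    
Chemistry | 2.72    
Physics   | 3.29    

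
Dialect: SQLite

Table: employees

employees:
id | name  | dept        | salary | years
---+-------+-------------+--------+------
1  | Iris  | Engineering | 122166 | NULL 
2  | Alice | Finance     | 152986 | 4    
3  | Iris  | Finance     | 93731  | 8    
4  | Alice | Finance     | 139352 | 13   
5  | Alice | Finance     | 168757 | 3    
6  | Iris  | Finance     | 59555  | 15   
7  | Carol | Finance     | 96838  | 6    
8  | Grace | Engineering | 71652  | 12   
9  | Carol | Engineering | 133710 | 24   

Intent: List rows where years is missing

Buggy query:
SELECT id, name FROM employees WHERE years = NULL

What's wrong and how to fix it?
Bug: Comparing to NULL with '=' never matches; NULL = NULL is unknown, not true

Fix: Use IS NULL to test for NULL

Corrected query:
SELECT id, name FROM employees WHERE years IS NULL

Result:
id | name
---+-----
1  | Iris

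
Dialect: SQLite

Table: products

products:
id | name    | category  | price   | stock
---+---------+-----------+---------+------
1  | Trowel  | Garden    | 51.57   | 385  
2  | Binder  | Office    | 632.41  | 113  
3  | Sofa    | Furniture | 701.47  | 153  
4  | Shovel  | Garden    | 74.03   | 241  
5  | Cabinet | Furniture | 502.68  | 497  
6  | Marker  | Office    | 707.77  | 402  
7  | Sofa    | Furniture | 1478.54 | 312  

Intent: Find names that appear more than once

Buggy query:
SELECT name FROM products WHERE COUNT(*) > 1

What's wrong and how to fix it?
Bug: WHERE can't reference COUNT(*); aggregates are computed after WHERE

Fix: Group first, then use HAVING for the count condition

Corrected query:
SELECT name FROM products GROUP BY name HAVING COUNT(*) > 1

Result:
name
----
Sofa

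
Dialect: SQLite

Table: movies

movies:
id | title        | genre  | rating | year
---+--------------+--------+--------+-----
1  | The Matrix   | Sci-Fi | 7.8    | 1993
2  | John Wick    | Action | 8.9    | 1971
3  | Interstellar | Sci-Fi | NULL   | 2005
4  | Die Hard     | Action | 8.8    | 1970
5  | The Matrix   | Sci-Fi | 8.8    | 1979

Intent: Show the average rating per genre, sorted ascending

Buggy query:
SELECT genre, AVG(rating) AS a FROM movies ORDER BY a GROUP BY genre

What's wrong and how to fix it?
Bug: ORDER BY appears before GROUP BY; SQL clause order requires GROUP BY first

Fix: Reorder: SELECT … FROM … GROUP BY … ORDER BY …

Corrected query:
SELECT genre, AVG(rating) AS a FROM movies GROUP BY genre ORDER BY a

Result:
genre  | a   
-------+-----
Sci-Fi | 8.3 
Action | 8.85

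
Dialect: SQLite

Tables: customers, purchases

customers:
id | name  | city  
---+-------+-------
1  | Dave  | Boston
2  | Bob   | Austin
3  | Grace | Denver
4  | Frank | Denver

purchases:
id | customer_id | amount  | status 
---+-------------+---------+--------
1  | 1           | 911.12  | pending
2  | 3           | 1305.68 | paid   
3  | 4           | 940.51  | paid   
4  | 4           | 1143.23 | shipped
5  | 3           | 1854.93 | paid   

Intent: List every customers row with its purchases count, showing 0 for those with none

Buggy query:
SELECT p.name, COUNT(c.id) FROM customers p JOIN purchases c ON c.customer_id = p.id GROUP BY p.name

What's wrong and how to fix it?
Bug: An inner join excludes parents with zero children

Fix: Switch to LEFT JOIN to retain unmatched parent rows

Corrected query:
SELECT p.name, COUNT(c.id) FROM customers p LEFT JOIN purchases c ON c.customer_id = p.id GROUP BY p.name

Result:
name  | COUNT(c.id)
------+------------
Bob   | 0          
Dave  | 1          
Frank | 2          
Grace | 2          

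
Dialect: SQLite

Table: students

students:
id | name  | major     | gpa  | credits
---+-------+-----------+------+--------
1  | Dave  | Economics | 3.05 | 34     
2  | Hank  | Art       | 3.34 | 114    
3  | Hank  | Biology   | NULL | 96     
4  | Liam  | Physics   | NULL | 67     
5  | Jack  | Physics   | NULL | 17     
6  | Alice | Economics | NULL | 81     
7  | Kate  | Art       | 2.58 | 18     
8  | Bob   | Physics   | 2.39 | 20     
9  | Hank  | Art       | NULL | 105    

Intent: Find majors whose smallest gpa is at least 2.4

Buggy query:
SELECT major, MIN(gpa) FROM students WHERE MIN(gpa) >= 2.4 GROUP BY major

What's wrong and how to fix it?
Bug: Aggregates like MIN are computed per group after WHERE runs

Fix: Replace WHERE with HAVING after the GROUP BY

Corrected query:
SELECT major, MIN(gpa) FROM students GROUP BY major HAVING MIN(gpa) >= 2.4

Result:
major     | MIN(gpa)
----------+---------
Art       | 2.58    
Economics | 3.05    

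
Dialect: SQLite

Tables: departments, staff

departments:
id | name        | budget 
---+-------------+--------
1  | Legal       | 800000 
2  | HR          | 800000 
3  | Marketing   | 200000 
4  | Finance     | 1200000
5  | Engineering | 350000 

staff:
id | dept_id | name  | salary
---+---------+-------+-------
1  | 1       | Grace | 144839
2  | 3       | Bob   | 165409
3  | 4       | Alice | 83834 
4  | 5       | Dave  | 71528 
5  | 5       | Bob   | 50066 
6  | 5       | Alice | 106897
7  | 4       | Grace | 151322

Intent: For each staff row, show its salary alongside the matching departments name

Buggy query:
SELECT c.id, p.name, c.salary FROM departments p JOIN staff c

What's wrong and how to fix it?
Bug: JOIN with no ON clause produces a cartesian product; every staff row pairs with every departments row

Fix: Specify the join condition linking the foreign key to the parent id

Corrected query:
SELECT c.id, p.name, c.salary FROM departments p JOIN staff c ON c.dept_id = p.id

Result:
id | name        | salary
---+-------------+-------
1  | Legal       | 144839
2  | Marketing   | 165409
3  | Finance     | 83834 
4  | Engineering | 71528 
5  | Engineering | 50066 
6  | Engineering | 106897
7  | Finance     | 151322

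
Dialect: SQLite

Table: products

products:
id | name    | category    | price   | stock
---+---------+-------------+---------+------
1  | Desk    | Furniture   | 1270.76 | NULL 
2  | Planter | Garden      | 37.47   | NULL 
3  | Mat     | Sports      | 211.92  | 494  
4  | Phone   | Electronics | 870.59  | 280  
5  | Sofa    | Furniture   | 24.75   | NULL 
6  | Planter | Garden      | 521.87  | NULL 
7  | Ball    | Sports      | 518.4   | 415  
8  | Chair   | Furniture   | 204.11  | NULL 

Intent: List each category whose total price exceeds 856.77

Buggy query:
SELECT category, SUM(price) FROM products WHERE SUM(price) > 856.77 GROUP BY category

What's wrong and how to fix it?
Bug: Aggregate functions cannot appear in a WHERE clause

Fix: Use HAVING (which filters groups after aggregation) instead of WHERE

Corrected query:
SELECT category, SUM(price) FROM products GROUP BY category HAVING SUM(price) > 856.77

Result:
category    | SUM(price)
------------+-----------
Electronics | 870.59    
Furniture   | 1499.62   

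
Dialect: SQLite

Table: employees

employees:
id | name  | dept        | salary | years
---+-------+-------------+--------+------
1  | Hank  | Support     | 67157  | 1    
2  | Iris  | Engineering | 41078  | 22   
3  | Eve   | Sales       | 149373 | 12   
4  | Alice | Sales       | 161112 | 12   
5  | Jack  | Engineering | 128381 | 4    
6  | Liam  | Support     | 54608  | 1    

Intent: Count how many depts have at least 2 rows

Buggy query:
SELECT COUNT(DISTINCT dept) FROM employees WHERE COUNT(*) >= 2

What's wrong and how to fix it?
Bug: WHERE filters individual rows, not groups, so a group-level COUNT is invalid there

Fix: Use a subquery that GROUPs and filters with HAVING, then count its rows

Corrected query:
SELECT COUNT(*) FROM (SELECT dept FROM employees GROUP BY dept HAVING COUNT(*) >= 2)

Result:
COUNT(*)
--------
3       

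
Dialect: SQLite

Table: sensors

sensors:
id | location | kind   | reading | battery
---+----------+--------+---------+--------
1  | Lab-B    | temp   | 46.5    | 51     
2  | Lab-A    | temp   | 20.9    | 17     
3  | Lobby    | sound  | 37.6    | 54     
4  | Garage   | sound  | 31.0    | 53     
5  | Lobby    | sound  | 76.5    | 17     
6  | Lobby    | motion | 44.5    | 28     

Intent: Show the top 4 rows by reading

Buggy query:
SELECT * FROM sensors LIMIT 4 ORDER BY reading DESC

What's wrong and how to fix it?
Bug: ORDER BY cannot follow LIMIT; LIMIT is the final clause

Fix: Swap the clauses: ORDER BY first, then LIMIT

Corrected query:
SELECT * FROM sensors ORDER BY reading DESC LIMIT 4

Result:
id | location | kind   | reading | battery
---+----------+--------+---------+--------
5  | Lobby    | sound  | 76.5    | 17     
1  | Lab-B    | temp   | 46.5    | 51     
6  | Lobby    | motion | 44.5    | 28     
3  | Lobby    | sound  | 37.6    | 54     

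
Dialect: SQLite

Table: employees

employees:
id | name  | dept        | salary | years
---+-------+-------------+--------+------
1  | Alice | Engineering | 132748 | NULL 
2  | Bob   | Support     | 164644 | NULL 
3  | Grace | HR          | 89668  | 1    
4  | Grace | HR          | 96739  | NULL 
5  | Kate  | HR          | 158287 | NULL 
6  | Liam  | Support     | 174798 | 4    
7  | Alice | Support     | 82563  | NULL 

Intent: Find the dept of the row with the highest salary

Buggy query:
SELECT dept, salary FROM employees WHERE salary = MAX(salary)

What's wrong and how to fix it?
Bug: MAX(salary) is an aggregate and cannot be used directly in WHERE

Fix: Use a subquery: WHERE salary = (SELECT MAX(salary) FROM employees)

Corrected query:
SELECT dept, salary FROM employees WHERE salary = (SELECT MAX(salary) FROM employees)

Result:
dept    | salary
--------+-------
Support | 174798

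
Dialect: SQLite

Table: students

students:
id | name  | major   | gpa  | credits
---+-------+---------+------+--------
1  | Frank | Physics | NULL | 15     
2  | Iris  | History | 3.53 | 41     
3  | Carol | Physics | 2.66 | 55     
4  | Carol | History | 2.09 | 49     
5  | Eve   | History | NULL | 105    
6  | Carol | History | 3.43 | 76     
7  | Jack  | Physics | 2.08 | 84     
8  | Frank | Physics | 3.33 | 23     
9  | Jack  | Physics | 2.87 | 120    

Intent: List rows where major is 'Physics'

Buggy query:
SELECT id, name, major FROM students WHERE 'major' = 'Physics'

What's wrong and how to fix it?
Bug: Single quotes denote string literals in SQL; the column name is being compared as a constant string

Fix: Reference the column as major without single quotes

Corrected query:
SELECT id, name, major FROM students WHERE major = 'Physics'

Result:
id | name  | major  
---+-------+--------
1  | Frank | Physics
3  | Carol | Physics
7  | Jack  | Physics
8  | Frank | Physics
9  | Jack  | Physics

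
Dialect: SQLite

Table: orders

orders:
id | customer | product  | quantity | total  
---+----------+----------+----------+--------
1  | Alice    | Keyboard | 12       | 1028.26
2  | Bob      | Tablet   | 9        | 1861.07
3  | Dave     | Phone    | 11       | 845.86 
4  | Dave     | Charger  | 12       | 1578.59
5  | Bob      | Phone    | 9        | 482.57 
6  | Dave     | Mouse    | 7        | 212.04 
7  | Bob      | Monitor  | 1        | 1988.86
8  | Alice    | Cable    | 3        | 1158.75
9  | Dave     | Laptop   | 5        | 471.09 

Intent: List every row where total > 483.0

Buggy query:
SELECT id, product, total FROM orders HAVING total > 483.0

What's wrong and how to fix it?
Bug: This is a non-aggregate query (no GROUP BY, no aggregates), so in SQLite the HAVING clause is invalid here; a row-level condition belongs in WHERE

Fix: Replace HAVING with WHERE since the condition applies to individual rows

Corrected query:
SELECT id, product, total FROM orders WHERE total > 483.0

Result:
id | product  | total  
---+----------+--------
1  | Keyboard | 1028.26
2  | Tablet   | 1861.07
3  | Phone    | 845.86 
4  | Charger  | 1578.59
7  | Monitor  | 1988.86
8  | Cable    | 1158.75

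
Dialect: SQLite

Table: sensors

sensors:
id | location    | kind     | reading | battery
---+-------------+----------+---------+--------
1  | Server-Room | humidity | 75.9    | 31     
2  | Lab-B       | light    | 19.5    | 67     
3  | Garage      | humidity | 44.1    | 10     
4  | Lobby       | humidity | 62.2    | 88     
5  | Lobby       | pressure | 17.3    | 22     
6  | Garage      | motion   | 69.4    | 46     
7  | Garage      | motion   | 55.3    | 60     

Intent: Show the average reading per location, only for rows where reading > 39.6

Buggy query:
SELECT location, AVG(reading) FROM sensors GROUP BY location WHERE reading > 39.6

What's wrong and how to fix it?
Bug: Row-level WHERE must come before GROUP BY in the clause order

Fix: Place WHERE between FROM and GROUP BY

Corrected query:
SELECT location, AVG(reading) FROM sensors WHERE reading > 39.6 GROUP BY location

Result:
location    | AVG(reading)
------------+-------------
Garage      | 56.266667   
Lobby       | 62.2        
Server-Room | 75.9        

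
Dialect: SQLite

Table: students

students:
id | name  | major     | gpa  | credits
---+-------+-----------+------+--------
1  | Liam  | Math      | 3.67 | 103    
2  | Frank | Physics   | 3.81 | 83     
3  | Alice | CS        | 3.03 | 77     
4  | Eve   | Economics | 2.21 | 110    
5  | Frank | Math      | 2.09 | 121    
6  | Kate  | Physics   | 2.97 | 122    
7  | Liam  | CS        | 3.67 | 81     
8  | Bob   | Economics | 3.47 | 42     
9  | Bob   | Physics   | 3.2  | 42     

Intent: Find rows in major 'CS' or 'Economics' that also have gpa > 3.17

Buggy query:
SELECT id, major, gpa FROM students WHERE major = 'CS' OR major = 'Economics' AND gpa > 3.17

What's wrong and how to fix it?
Bug: Without parentheses, AND is evaluated before OR, so the gpa filter only applies to the 'Economics' branch

Fix: Group the OR with parentheses (or use IN), then AND the threshold

Corrected query:
SELECT id, major, gpa FROM students WHERE (major = 'CS' OR major = 'Economics') AND gpa > 3.17

Result:
id | major     | gpa 
---+-----------+-----
7  | CS        | 3.67
8  | Economics | 3.47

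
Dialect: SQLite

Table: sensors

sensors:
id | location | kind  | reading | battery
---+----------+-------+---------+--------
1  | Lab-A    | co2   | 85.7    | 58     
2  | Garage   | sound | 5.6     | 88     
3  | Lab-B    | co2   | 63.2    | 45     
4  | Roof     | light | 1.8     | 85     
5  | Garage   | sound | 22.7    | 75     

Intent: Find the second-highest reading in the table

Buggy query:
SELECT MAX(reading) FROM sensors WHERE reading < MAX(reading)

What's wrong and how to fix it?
Bug: MAX(reading) on the right of the comparison is an aggregate-in-WHERE error

Fix: Compute the overall MAX in a subquery, then take MAX of rows below it

Corrected query:
SELECT MAX(reading) FROM sensors WHERE reading < (SELECT MAX(reading) FROM sensors)

Result:
MAX(reading)
------------
63.2        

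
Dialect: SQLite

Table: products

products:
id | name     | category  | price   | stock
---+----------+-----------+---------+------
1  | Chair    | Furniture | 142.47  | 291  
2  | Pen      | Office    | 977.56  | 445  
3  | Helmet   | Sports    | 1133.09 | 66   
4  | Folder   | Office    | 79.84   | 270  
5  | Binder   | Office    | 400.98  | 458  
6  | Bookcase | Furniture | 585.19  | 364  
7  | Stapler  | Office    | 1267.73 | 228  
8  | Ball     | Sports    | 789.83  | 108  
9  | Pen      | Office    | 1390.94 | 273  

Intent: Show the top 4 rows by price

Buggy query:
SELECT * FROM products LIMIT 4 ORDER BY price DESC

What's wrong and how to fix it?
Bug: ORDER BY cannot follow LIMIT; LIMIT is the final clause

Fix: Swap the clauses: ORDER BY first, then LIMIT

Corrected query:
SELECT * FROM products ORDER BY price DESC LIMIT 4

Result:
id | name    | category | price   | stock
---+---------+----------+---------+------
9  | Pen     | Office   | 1390.94 | 273  
7  | Stapler | Office   | 1267.73 | 228  
3  | Helmet  | Sports   | 1133.09 | 66   
2  | Pen     | Office   | 977.56  | 445  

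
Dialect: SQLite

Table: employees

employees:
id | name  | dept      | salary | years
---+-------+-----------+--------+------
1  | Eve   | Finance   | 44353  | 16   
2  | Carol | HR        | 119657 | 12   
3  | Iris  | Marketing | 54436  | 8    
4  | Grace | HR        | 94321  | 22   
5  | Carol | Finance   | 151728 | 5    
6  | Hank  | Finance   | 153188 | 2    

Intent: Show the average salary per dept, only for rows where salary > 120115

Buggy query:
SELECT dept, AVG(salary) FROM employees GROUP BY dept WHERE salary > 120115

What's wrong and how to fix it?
Bug: WHERE cannot follow GROUP BY

Fix: Move the WHERE clause before GROUP BY

Corrected query:
SELECT dept, AVG(salary) FROM employees WHERE salary > 120115 GROUP BY dept

Result:
dept    | AVG(salary)
--------+------------
Finance | 152458     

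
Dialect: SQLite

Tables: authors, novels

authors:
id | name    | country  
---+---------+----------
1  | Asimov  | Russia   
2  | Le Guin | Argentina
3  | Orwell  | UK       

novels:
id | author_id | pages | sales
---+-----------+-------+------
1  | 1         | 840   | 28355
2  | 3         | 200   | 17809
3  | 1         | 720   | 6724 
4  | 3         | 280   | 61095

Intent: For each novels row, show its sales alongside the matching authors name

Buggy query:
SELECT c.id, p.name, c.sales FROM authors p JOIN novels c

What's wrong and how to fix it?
Bug: Missing join condition: each novels row is matched to all authors rows instead of just its own

Fix: Specify the join condition linking the foreign key to the parent id

Corrected query:
SELECT c.id, p.name, c.sales FROM authors p JOIN novels c ON c.author_id = p.id

Result:
id | name   | sales
---+--------+------
1  | Asimov | 28355
2  | Orwell | 17809
3  | Asimov | 6724 
4  | Orwell | 61095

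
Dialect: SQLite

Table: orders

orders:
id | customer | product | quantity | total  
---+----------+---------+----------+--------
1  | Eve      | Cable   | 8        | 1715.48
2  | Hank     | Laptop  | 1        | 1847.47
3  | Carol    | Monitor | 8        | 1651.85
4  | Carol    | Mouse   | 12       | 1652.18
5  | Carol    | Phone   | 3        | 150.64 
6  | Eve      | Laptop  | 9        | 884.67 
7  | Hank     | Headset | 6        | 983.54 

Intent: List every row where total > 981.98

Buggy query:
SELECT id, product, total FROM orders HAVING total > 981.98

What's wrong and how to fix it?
Bug: This is a non-aggregate query (no GROUP BY, no aggregates), so in SQLite the HAVING clause is invalid here; a row-level condition belongs in WHERE

Fix: Use WHERE for row-level filtering

Corrected query:
SELECT id, product, total FROM orders WHERE total > 981.98

Result:
id | product | total  
---+---------+--------
1  | Cable   | 1715.48
2  | Laptop  | 1847.47
3  | Monitor | 1651.85
4  | Mouse   | 1652.18
7  | Headset | 983.54 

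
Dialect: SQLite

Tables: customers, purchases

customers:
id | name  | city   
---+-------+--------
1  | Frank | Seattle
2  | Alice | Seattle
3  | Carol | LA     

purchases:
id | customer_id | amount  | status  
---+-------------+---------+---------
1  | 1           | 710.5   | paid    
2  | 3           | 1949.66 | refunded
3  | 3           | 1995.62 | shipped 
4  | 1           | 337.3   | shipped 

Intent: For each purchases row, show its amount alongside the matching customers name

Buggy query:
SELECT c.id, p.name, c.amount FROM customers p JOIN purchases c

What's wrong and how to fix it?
Bug: JOIN with no ON clause produces a cartesian product; every purchases row pairs with every customers row

Fix: Specify the join condition linking the foreign key to the parent id

Corrected query:
SELECT c.id, p.name, c.amount FROM customers p JOIN purchases c ON c.customer_id = p.id

Result:
id | name  | amount 
---+-------+--------
1  | Frank | 710.5  
2  | Carol | 1949.66
3  | Carol | 1995.62
4  | Frank | 337.3  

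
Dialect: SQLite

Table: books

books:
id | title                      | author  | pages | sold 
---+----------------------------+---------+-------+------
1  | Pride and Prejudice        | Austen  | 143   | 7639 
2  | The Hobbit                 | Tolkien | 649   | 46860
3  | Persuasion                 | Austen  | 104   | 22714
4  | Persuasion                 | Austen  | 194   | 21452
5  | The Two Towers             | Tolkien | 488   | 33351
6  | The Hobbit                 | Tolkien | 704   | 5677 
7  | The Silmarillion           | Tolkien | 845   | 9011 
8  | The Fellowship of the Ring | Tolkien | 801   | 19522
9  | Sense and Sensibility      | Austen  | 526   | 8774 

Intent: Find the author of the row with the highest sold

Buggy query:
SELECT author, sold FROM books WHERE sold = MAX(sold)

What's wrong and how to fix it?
Bug: WHERE is evaluated per row; an aggregate over the whole table isn't defined there

Fix: Wrap MAX in a scalar subquery so WHERE compares against a single value

Corrected query:
SELECT author, sold FROM books WHERE sold = (SELECT MAX(sold) FROM books)

Result:
author  | sold 
--------+------
Tolkien | 46860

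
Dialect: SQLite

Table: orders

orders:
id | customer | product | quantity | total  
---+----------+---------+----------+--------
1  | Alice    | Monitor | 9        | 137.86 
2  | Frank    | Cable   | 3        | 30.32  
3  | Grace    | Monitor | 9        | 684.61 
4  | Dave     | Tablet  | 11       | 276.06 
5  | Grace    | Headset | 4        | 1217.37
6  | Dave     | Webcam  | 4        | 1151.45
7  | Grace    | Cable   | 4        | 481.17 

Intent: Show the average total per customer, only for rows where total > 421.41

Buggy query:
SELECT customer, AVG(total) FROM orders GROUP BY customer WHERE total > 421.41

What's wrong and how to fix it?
Bug: WHERE cannot follow GROUP BY

Fix: Place WHERE between FROM and GROUP BY

Corrected query:
SELECT customer, AVG(total) FROM orders WHERE total > 421.41 GROUP BY customer

Result:
customer | AVG(total)
---------+-----------
Dave     | 1151.45   
Grace    | 794.383333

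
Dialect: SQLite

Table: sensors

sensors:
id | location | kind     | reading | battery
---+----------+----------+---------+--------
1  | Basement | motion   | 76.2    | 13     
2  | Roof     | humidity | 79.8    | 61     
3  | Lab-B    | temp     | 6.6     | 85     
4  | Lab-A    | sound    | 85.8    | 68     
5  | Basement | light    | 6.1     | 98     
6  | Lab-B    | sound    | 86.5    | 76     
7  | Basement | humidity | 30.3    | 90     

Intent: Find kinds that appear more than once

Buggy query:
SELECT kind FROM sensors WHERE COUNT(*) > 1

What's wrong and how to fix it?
Bug: WHERE can't reference COUNT(*); aggregates are computed after WHERE

Fix: Group first, then use HAVING for the count condition

Corrected query:
SELECT kind FROM sensors GROUP BY kind HAVING COUNT(*) > 1

Result:
kind    
--------
humidity
sound   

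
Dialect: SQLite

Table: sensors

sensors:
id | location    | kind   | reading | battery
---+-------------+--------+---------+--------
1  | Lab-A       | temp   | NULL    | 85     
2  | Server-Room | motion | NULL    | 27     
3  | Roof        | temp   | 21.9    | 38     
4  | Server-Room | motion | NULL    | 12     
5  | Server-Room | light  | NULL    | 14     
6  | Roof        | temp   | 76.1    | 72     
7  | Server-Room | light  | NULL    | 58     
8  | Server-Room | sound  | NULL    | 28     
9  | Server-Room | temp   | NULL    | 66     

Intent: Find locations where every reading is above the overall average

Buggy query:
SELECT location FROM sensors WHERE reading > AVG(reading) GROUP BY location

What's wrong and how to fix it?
Bug: AVG() is an aggregate; it can't sit directly in WHERE

Fix: Compute the overall average in a scalar subquery and compare each group's MIN against it in HAVING

Corrected query:
SELECT location FROM sensors GROUP BY location HAVING MIN(reading) > (SELECT AVG(reading) FROM sensors)

Result:
(no rows)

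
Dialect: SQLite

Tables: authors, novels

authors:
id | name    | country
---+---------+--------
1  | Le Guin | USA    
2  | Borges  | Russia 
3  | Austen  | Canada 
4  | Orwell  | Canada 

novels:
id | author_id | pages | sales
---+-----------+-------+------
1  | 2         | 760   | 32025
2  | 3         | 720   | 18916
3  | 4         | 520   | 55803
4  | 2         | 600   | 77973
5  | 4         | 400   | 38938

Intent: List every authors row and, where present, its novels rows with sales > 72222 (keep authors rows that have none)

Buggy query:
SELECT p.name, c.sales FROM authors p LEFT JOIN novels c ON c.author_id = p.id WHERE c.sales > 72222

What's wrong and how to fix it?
Bug: A WHERE condition on the right-hand table after LEFT JOIN drops unmatched parents

Fix: Put 'c.sales > 72222' in the JOIN's ON clause instead of WHERE

Corrected query:
SELECT p.name, c.sales FROM authors p LEFT JOIN novels c ON c.author_id = p.id AND c.sales > 72222

Result:
name    | sales
--------+------
Le Guin | NULL 
Borges  | 77973
Austen  | NULL 
Orwell  | NULL 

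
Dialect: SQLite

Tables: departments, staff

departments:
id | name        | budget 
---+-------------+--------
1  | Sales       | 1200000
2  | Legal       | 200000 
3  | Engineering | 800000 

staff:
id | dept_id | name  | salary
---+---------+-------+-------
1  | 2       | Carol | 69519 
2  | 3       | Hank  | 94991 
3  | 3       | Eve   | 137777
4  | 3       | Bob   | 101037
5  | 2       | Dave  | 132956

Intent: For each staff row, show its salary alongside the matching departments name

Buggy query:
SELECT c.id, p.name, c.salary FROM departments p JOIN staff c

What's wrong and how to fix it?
Bug: JOIN with no ON clause produces a cartesian product; every staff row pairs with every departments row

Fix: Add ON c.dept_id = p.id to the JOIN

Corrected query:
SELECT c.id, p.name, c.salary FROM departments p JOIN staff c ON c.dept_id = p.id

Result:
id | name        | salary
---+-------------+-------
1  | Legal       | 69519 
2  | Engineering | 94991 
3  | Engineering | 137777
4  | Engineering | 101037
5  | Legal       | 132956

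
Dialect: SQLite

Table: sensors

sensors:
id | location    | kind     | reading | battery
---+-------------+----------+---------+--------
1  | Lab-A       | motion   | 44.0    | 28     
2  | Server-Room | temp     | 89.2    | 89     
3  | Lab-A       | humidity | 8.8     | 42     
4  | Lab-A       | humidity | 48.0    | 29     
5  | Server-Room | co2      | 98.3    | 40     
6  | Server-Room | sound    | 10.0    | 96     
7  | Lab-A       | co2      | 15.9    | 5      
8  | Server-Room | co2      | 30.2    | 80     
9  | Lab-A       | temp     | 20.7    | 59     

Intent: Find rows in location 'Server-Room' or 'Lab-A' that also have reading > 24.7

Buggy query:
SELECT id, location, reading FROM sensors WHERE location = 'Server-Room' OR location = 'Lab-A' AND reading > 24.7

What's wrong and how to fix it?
Bug: Without parentheses, AND is evaluated before OR, so the reading filter only applies to the 'Lab-A' branch

Fix: Group the OR with parentheses (or use IN), then AND the threshold

Corrected query:
SELECT id, location, reading FROM sensors WHERE (location = 'Server-Room' OR location = 'Lab-A') AND reading > 24.7

Result:
id | location    | reading
---+-------------+--------
1  | Lab-A       | 44     
2  | Server-Room | 89.2   
4  | Lab-A       | 48     
5  | Server-Room | 98.3   
8  | Server-Room | 30.2   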